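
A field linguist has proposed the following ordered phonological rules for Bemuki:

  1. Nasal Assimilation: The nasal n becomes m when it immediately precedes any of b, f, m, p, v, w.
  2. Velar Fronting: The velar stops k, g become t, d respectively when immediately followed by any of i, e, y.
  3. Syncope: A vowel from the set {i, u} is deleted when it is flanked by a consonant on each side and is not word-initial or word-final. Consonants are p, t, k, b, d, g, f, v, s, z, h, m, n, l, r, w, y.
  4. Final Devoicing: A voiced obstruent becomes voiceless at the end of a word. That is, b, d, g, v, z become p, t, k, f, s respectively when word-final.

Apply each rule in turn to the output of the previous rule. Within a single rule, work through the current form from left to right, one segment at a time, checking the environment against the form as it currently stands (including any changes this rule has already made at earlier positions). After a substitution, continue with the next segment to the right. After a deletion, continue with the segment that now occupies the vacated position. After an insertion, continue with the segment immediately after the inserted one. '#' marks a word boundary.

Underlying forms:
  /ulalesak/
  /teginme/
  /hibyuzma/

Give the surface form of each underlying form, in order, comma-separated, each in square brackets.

[ulalesak], [tedmme], [hbyzma]

/ulalesak/:
  1 Nasal Assimilation: no change — [ulalesak]
  2 Velar Fronting: no change — [ulalesak]
  3 Syncope: no change — [ulalesak]
  4 Final Devoicing: no change — [ulalesak]
/teginme/:
  1 Nasal Assimilation: [teginme] → [tegimme]
  2 Velar Fronting: [tegimme] → [tedimme]
  3 Syncope: [tedimme] → [tedmme]
  4 Final Devoicing: no change — [tedmme]
/hibyuzma/:
  1 Nasal Assimilation: no change — [hibyuzma]
  2 Velar Fronting: no change — [hibyuzma]
  3 Syncope: [hibyuzma] → [hbyzma]
  4 Final Devoicing: no change — [hbyzma]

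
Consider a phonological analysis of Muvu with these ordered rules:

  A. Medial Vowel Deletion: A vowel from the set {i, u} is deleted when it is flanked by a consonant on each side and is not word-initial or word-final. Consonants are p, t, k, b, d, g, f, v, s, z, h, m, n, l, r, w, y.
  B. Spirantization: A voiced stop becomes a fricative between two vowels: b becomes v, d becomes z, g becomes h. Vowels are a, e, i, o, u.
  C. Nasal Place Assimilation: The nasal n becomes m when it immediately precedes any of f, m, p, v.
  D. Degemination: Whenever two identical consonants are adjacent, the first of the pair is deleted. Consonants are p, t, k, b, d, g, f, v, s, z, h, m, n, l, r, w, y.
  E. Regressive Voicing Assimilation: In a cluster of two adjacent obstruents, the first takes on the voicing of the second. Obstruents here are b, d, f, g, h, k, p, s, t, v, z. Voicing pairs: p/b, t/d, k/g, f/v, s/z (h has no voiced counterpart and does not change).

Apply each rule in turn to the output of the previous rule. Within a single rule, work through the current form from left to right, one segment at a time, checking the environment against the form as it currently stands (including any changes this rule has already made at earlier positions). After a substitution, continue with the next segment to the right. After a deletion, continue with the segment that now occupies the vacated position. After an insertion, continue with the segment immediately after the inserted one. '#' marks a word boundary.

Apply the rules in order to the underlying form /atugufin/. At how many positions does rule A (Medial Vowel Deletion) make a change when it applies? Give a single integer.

3

A Medial Vowel Deletion: [atugufin] → [atgfn]
B Spirantization: no change — [atgfn]
C Nasal Place Assimilation: no change — [atgfn]
D Degemination: no change — [atgfn]
E Regressive Voicing Assimilation: [atgfn] → [adkfn]
Rule A changed 3 position(s).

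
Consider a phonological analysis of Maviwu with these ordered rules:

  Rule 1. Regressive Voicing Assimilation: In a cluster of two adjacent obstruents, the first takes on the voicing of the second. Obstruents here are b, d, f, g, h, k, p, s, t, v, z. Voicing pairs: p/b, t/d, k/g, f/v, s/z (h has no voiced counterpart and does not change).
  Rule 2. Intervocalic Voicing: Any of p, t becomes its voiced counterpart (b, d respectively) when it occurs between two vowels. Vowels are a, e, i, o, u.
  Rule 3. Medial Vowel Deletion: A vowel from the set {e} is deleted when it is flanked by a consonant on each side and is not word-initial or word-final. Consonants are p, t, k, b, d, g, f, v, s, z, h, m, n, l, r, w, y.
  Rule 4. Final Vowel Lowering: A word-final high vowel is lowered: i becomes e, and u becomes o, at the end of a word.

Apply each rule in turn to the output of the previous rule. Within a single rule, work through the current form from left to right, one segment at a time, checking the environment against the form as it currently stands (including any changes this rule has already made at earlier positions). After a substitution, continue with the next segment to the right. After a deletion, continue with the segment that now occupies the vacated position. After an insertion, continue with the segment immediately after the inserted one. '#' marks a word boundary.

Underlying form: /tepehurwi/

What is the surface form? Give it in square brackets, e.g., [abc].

[tbhurwe]

Rule 1 Regressive Voicing Assimilation: no change — [tepehurwi]
Rule 2 Intervocalic Voicing: [tepehurwi] → [tebehurwi]
Rule 3 Medial Vowel Deletion: [tebehurwi] → [tbhurwi]
Rule 4 Final Vowel Lowering: [tbhurwi] → [tbhurwe]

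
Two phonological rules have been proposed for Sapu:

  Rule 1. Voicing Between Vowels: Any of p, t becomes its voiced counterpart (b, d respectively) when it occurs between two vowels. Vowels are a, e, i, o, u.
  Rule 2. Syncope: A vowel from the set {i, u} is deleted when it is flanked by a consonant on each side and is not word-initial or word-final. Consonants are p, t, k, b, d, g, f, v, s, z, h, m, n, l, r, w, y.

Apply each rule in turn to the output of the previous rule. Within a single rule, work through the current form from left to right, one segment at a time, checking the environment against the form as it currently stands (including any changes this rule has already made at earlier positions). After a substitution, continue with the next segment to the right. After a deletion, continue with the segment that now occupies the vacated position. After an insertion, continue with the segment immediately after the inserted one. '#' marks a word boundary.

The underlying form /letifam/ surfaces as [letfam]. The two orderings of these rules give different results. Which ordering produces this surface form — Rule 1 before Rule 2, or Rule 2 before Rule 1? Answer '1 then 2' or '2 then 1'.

2 then 1

Order 1 then 2:
  1 Voicing Between Vowels: [letifam] → [ledifam]
  2 Syncope: [ledifam] → [ledfam]
  result: [ledfam]
Order 2 then 1:
  2 Syncope: [letifam] → [letfam]
  1 Voicing Between Vowels: no change — [letfam]
  result: [letfam]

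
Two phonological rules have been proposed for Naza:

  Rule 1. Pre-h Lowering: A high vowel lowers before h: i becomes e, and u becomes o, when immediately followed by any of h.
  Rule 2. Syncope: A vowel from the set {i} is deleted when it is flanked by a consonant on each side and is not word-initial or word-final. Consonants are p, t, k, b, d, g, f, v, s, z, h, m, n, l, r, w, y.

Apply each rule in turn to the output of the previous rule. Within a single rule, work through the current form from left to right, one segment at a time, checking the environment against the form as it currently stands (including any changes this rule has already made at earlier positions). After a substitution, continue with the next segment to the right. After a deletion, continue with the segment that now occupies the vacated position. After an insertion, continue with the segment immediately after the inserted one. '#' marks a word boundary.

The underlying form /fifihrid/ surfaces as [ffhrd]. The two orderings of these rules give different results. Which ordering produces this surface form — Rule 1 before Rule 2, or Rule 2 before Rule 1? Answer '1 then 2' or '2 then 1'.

Order 1 then 2:
  1 Pre-h Lowering: [fifihrid] → [fifehrid]
  2 Syncope: [fifehrid] → [ffehrd]
  result: [ffehrd]
Order 2 then 1:
  2 Syncope: [fifihrid] → [ffhrd]
  1 Pre-h Lowering: no change — [ffhrd]
  result: [ffhrd]

2 then 1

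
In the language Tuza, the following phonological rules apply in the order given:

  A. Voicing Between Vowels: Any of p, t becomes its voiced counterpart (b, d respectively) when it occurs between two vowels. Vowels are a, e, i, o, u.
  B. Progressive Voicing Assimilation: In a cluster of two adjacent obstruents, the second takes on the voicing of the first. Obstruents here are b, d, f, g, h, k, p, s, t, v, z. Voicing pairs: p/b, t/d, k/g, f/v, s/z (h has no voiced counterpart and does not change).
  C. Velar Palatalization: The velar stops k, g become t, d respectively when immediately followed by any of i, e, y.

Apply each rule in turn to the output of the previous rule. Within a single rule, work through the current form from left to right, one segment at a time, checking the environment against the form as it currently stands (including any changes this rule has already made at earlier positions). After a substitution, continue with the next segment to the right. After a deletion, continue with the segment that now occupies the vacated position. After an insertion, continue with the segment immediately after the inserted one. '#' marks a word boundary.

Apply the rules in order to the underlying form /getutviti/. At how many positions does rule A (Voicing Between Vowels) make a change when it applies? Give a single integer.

A Voicing Between Vowels: [getutviti] → [gedutvidi]
B Progressive Voicing Assimilation: [gedutvidi] → [gedutfidi]
C Velar Palatalization: [gedutfidi] → [dedutfidi]
Rule A changed 2 position(s).

2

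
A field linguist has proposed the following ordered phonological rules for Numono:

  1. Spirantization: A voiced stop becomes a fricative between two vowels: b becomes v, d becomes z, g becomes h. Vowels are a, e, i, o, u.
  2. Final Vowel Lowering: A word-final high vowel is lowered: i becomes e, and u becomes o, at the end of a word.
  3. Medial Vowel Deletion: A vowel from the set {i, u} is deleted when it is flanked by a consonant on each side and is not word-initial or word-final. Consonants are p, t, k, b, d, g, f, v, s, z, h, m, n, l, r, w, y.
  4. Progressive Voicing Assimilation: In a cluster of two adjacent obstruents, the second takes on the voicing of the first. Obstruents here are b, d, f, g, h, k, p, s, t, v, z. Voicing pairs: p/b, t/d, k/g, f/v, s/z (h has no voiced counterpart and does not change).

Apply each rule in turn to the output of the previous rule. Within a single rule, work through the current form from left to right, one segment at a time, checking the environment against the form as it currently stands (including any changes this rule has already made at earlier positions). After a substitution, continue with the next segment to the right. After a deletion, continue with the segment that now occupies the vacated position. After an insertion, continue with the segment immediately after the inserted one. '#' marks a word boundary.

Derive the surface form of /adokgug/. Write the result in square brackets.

1 Spirantization: [adokgug] → [azokgug]
2 Final Vowel Lowering: no change — [azokgug]
3 Medial Vowel Deletion: [azokgug] → [azokgg]
4 Progressive Voicing Assimilation: [azokgg] → [azokkk]

[azokkk]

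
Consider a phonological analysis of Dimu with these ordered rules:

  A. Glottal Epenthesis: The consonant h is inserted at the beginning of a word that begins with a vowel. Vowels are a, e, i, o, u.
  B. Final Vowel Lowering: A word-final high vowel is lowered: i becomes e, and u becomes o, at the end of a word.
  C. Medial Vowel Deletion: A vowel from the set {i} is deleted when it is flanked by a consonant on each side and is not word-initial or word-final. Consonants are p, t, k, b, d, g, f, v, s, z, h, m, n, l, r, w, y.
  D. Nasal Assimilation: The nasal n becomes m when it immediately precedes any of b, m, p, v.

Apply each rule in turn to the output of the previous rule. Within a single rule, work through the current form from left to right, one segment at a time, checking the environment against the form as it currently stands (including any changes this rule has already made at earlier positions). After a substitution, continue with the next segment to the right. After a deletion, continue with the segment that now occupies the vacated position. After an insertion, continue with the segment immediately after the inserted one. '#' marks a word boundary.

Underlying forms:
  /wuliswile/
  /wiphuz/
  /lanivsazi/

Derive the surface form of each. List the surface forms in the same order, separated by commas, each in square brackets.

/wuliswile/:
  A Glottal Epenthesis: no change — [wuliswile]
  B Final Vowel Lowering: no change — [wuliswile]
  C Medial Vowel Deletion: [wuliswile] → [wulswle]
  D Nasal Assimilation: no change — [wulswle]
/wiphuz/:
  A Glottal Epenthesis: no change — [wiphuz]
  B Final Vowel Lowering: no change — [wiphuz]
  C Medial Vowel Deletion: [wiphuz] → [wphuz]
  D Nasal Assimilation: no change — [wphuz]
/lanivsazi/:
  A Glottal Epenthesis: no change — [lanivsazi]
  B Final Vowel Lowering: [lanivsazi] → [lanivsaze]
  C Medial Vowel Deletion: [lanivsaze] → [lanvsaze]
  D Nasal Assimilation: [lanvsaze] → [lamvsaze]

[wulswle], [wphuz], [lamvsaze]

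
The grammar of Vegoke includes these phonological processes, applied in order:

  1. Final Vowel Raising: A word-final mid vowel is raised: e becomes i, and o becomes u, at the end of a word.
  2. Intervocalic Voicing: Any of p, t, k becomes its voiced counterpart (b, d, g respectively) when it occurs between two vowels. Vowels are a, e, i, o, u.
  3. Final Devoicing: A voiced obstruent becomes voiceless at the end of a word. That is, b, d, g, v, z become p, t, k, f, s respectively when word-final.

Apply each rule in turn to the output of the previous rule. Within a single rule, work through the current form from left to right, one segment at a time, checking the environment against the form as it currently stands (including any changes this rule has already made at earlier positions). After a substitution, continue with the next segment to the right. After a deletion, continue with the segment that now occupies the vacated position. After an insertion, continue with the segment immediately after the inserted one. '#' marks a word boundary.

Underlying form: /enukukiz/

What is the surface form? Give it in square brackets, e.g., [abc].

1 Final Vowel Raising: no change — [enukukiz]
2 Intervocalic Voicing: [enukukiz] → [enugugiz]
3 Final Devoicing: [enugugiz] → [enugugis]

[enugugis]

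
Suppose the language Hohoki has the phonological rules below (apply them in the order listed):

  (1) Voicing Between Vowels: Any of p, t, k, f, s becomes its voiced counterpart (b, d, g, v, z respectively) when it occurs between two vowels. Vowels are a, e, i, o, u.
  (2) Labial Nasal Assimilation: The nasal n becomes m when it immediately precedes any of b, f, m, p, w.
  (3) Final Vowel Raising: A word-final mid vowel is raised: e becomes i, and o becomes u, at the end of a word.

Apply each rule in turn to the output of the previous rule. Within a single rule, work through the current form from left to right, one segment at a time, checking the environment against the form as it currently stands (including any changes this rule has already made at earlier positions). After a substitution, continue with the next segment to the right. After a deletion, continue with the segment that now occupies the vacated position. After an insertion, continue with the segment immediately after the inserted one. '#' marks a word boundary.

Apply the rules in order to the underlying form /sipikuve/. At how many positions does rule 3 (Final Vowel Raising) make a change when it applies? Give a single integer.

1

(1) Voicing Between Vowels: [sipikuve] → [sibiguve]
(2) Labial Nasal Assimilation: no change — [sibiguve]
(3) Final Vowel Raising: [sibiguve] → [sibiguvi]
Rule 3 changed 1 position(s).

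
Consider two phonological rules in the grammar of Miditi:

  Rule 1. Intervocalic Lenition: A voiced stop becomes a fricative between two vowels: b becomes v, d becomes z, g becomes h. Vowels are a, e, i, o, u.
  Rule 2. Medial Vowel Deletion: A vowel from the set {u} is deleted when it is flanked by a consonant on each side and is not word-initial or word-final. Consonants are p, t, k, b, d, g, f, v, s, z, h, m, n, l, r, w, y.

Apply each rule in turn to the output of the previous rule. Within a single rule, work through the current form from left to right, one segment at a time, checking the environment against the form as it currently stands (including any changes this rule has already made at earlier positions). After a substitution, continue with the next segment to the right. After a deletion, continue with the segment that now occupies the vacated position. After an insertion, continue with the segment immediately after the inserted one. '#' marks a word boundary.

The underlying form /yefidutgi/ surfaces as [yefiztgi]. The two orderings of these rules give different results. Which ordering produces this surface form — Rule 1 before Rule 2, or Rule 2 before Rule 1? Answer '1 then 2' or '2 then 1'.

1 then 2

Order 1 then 2:
  1 Intervocalic Lenition: [yefidutgi] → [yefizutgi]
  2 Medial Vowel Deletion: [yefizutgi] → [yefiztgi]
  result: [yefiztgi]
Order 2 then 1:
  2 Medial Vowel Deletion: [yefidutgi] → [yefidtgi]
  1 Intervocalic Lenition: no change — [yefidtgi]
  result: [yefidtgi]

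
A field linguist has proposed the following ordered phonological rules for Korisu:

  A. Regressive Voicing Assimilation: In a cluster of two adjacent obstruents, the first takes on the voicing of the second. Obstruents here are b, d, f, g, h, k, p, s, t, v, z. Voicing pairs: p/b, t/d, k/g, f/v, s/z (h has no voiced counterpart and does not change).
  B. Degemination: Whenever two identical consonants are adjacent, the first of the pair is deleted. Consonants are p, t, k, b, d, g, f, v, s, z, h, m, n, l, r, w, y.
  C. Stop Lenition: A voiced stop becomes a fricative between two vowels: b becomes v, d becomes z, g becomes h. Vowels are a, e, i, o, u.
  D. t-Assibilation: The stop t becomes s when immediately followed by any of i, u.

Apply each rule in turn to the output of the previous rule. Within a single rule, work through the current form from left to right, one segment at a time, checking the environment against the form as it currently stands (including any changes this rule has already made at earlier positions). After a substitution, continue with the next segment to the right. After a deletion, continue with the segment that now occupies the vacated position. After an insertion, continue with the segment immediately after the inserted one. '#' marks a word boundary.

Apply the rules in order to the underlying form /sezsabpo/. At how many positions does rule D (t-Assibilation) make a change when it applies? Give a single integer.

0

A Regressive Voicing Assimilation: [sezsabpo] → [sessappo]
B Degemination: [sessappo] → [sesapo]
C Stop Lenition: no change — [sesapo]
D t-Assibilation: no change — [sesapo]
Rule D changed 0 position(s).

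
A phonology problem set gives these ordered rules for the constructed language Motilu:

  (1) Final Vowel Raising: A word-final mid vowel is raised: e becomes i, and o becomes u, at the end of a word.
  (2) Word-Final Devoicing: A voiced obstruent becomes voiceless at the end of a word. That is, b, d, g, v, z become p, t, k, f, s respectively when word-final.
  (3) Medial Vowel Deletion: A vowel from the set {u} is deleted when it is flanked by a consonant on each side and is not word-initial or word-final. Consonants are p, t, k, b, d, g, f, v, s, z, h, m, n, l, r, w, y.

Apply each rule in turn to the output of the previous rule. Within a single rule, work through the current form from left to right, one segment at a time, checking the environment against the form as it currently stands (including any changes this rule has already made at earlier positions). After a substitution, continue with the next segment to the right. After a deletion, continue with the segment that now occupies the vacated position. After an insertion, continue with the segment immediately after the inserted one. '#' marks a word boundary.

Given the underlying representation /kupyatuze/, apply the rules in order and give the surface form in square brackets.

(1) Final Vowel Raising: [kupyatuze] → [kupyatuzi]
(2) Word-Final Devoicing: no change — [kupyatuzi]
(3) Medial Vowel Deletion: [kupyatuzi] → [kpyatzi]

[kpyatzi]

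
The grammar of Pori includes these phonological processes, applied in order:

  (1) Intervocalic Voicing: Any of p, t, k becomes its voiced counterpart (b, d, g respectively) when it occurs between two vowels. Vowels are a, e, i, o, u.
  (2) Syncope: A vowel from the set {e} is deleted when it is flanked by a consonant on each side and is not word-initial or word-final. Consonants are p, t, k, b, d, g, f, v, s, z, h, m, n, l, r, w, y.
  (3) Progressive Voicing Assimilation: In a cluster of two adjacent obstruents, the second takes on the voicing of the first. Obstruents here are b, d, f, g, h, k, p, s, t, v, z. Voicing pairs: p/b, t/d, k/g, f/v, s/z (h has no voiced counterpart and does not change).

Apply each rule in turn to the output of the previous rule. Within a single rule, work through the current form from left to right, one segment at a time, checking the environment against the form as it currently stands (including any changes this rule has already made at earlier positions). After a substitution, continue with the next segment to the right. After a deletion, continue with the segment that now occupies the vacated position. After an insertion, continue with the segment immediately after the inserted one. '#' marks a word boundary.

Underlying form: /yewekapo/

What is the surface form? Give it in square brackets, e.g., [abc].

(1) Intervocalic Voicing: [yewekapo] → [yewegabo]
(2) Syncope: [yewegabo] → [ywgabo]
(3) Progressive Voicing Assimilation: no change — [ywgabo]

[ywgabo]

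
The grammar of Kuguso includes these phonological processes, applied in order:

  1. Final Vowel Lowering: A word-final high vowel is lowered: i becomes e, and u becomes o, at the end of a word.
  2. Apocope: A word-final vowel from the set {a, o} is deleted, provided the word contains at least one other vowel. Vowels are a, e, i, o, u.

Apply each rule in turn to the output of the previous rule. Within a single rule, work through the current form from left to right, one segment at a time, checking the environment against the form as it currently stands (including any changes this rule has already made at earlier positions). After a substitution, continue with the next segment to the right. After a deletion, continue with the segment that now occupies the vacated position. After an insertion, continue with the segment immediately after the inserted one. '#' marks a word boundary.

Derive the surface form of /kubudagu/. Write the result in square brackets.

1 Final Vowel Lowering: [kubudagu] → [kubudago]
2 Apocope: [kubudago] → [kubudag]

[kubudag]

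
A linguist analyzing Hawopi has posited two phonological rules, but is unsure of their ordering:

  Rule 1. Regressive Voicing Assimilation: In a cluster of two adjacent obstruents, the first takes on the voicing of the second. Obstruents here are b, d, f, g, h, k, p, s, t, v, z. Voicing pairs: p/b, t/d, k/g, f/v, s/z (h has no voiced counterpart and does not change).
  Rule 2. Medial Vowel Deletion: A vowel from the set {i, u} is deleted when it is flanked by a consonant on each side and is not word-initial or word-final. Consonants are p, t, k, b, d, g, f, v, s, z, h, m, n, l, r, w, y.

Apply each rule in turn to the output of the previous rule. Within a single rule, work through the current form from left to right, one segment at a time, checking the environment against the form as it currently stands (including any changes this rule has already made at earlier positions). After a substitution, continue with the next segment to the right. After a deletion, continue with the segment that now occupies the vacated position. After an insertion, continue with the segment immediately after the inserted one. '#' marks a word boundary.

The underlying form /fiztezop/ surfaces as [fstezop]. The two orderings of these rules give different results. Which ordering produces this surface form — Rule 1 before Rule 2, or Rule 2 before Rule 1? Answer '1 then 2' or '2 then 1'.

1 then 2

Order 1 then 2:
  1 Regressive Voicing Assimilation: [fiztezop] → [fistezop]
  2 Medial Vowel Deletion: [fistezop] → [fstezop]
  result: [fstezop]
Order 2 then 1:
  2 Medial Vowel Deletion: [fiztezop] → [fztezop]
  1 Regressive Voicing Assimilation: [fztezop] → [vstezop]
  result: [vstezop]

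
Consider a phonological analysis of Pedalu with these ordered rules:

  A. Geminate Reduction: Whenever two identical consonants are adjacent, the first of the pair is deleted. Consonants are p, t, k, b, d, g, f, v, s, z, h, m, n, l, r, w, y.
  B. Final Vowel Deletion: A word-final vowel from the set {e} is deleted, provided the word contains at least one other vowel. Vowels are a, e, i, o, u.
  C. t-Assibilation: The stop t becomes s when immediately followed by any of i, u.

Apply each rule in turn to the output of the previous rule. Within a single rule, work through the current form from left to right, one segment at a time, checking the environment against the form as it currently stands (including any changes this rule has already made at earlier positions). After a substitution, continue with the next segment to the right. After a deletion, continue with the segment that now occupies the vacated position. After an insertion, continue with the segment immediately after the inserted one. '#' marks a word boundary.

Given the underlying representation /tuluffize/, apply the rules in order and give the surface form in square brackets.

A Geminate Reduction: [tuluffize] → [tulufize]
B Final Vowel Deletion: [tulufize] → [tulufiz]
C t-Assibilation: [tulufiz] → [sulufiz]

[sulufiz]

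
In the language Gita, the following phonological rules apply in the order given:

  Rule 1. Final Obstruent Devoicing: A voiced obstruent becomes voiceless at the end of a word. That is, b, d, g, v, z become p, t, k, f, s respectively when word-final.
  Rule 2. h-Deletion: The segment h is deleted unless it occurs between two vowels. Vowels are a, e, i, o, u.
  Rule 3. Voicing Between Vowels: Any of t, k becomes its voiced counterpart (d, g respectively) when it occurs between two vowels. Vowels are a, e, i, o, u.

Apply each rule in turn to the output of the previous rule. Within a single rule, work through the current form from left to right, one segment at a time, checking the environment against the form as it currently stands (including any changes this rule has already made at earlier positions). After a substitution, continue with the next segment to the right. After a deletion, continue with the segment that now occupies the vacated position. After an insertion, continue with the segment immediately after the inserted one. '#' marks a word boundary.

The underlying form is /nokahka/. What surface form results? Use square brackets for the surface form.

[nogaga]

Rule 1 Final Obstruent Devoicing: no change — [nokahka]
Rule 2 h-Deletion: [nokahka] → [nokaka]
Rule 3 Voicing Between Vowels: [nokaka] → [nogaga]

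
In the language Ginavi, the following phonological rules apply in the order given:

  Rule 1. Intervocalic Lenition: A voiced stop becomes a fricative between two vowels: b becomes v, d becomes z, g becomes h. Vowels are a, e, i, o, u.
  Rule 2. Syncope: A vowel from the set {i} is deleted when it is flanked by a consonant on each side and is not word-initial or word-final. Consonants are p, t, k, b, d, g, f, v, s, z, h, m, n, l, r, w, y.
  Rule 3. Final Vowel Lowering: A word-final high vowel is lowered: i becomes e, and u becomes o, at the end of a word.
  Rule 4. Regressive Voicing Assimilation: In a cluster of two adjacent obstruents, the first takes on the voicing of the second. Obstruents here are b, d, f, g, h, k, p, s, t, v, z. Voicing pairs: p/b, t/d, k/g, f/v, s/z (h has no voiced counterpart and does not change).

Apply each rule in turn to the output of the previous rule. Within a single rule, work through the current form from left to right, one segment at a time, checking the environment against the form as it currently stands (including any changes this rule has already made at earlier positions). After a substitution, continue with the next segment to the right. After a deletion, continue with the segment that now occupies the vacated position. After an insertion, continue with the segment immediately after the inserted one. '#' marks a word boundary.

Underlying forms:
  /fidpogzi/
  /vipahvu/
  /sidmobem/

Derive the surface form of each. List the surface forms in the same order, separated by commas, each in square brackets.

[vtpogze], [fpahvo], [zdmovem]

/fidpogzi/:
  Rule 1 Intervocalic Lenition: no change — [fidpogzi]
  Rule 2 Syncope: [fidpogzi] → [fdpogzi]
  Rule 3 Final Vowel Lowering: [fdpogzi] → [fdpogze]
  Rule 4 Regressive Voicing Assimilation: [fdpogze] → [vtpogze]
/vipahvu/:
  Rule 1 Intervocalic Lenition: no change — [vipahvu]
  Rule 2 Syncope: [vipahvu] → [vpahvu]
  Rule 3 Final Vowel Lowering: [vpahvu] → [vpahvo]
  Rule 4 Regressive Voicing Assimilation: [vpahvo] → [fpahvo]
/sidmobem/:
  Rule 1 Intervocalic Lenition: [sidmobem] → [sidmovem]
  Rule 2 Syncope: [sidmovem] → [sdmovem]
  Rule 3 Final Vowel Lowering: no change — [sdmovem]
  Rule 4 Regressive Voicing Assimilation: [sdmovem] → [zdmovem]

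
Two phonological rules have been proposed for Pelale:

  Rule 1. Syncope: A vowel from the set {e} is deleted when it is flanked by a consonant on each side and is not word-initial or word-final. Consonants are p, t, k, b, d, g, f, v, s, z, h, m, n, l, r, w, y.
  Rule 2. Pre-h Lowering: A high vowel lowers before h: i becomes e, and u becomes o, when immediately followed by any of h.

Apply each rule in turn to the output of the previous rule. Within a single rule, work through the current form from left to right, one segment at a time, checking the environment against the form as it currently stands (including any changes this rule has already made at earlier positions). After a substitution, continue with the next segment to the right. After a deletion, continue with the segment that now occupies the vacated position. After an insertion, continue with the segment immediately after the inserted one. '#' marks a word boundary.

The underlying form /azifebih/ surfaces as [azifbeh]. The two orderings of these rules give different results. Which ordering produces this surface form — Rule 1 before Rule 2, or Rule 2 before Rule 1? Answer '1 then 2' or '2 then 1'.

1 then 2

Order 1 then 2:
  1 Syncope: [azifebih] → [azifbih]
  2 Pre-h Lowering: [azifbih] → [azifbeh]
  result: [azifbeh]
Order 2 then 1:
  2 Pre-h Lowering: [azifebih] → [azifebeh]
  1 Syncope: [azifebeh] → [azifbh]
  result: [azifbh]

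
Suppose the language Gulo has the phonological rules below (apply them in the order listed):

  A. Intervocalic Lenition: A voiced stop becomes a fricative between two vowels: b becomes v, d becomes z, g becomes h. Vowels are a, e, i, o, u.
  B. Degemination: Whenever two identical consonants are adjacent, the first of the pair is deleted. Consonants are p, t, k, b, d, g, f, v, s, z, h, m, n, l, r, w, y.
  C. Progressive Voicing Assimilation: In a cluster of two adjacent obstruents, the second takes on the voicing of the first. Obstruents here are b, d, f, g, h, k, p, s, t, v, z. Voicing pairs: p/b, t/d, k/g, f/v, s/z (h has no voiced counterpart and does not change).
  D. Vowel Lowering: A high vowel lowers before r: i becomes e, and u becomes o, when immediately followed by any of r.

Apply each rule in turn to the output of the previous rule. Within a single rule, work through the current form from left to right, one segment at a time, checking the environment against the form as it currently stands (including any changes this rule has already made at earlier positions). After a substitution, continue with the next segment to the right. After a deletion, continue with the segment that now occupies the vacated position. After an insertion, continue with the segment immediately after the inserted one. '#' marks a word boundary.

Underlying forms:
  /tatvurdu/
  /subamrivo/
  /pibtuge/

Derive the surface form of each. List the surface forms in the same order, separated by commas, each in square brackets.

[tatfordu], [suvamrivo], [pibduhe]

/tatvurdu/:
  A Intervocalic Lenition: no change — [tatvurdu]
  B Degemination: no change — [tatvurdu]
  C Progressive Voicing Assimilation: [tatvurdu] → [tatfurdu]
  D Vowel Lowering: [tatfurdu] → [tatfordu]
/subamrivo/:
  A Intervocalic Lenition: [subamrivo] → [suvamrivo]
  B Degemination: no change — [suvamrivo]
  C Progressive Voicing Assimilation: no change — [suvamrivo]
  D Vowel Lowering: no change — [suvamrivo]
/pibtuge/:
  A Intervocalic Lenition: [pibtuge] → [pibtuhe]
  B Degemination: no change — [pibtuhe]
  C Progressive Voicing Assimilation: [pibtuhe] → [pibduhe]
  D Vowel Lowering: no change — [pibduhe]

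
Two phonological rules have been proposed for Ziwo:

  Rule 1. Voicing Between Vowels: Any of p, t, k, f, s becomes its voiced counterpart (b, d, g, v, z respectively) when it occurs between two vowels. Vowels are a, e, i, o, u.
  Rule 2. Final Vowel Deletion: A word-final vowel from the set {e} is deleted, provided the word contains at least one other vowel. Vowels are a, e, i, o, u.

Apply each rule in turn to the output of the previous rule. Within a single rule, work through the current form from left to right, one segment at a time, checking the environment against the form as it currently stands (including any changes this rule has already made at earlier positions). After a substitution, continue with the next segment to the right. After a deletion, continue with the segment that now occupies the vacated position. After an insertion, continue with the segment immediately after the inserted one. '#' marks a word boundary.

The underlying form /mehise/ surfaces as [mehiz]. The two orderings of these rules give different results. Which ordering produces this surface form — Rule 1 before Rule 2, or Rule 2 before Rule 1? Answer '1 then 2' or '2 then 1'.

Order 1 then 2:
  1 Voicing Between Vowels: [mehise] → [mehize]
  2 Final Vowel Deletion: [mehize] → [mehiz]
  result: [mehiz]
Order 2 then 1:
  2 Final Vowel Deletion: [mehise] → [mehis]
  1 Voicing Between Vowels: no change — [mehis]
  result: [mehis]

1 then 2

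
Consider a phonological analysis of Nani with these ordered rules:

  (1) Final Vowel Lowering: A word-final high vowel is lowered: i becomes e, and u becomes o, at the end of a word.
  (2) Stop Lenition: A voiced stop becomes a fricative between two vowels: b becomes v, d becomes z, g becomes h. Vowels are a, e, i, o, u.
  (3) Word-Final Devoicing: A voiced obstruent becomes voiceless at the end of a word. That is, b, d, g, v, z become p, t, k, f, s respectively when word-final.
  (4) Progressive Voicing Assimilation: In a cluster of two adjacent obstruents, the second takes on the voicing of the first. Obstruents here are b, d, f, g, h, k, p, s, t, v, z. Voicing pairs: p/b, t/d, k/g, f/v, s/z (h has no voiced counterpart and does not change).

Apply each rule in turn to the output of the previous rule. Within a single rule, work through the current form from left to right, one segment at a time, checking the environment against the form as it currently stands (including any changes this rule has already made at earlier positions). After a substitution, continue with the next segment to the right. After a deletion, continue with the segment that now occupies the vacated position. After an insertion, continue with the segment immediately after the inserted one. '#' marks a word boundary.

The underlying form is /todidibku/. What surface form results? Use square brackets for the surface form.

[tozizibgo]

(1) Final Vowel Lowering: [todidibku] → [todidibko]
(2) Stop Lenition: [todidibko] → [tozizibko]
(3) Word-Final Devoicing: no change — [tozizibko]
(4) Progressive Voicing Assimilation: [tozizibko] → [tozizibgo]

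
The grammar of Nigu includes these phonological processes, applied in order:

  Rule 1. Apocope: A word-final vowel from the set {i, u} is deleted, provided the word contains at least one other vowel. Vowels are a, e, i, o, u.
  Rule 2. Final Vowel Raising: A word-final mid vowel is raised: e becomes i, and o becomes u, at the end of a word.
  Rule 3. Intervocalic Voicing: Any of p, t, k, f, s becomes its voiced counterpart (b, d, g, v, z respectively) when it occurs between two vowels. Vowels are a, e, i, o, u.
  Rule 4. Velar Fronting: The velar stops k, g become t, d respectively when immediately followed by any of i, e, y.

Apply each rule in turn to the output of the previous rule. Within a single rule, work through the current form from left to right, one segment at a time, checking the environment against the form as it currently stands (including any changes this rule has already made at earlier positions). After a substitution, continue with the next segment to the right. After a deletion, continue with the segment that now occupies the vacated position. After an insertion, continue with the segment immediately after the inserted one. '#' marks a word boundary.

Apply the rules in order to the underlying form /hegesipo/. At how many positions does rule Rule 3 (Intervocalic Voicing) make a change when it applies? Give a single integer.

2

Rule 1 Apocope: no change — [hegesipo]
Rule 2 Final Vowel Raising: [hegesipo] → [hegesipu]
Rule 3 Intervocalic Voicing: [hegesipu] → [hegezibu]
Rule 4 Velar Fronting: [hegezibu] → [hedezibu]
Rule Rule 3 changed 2 position(s).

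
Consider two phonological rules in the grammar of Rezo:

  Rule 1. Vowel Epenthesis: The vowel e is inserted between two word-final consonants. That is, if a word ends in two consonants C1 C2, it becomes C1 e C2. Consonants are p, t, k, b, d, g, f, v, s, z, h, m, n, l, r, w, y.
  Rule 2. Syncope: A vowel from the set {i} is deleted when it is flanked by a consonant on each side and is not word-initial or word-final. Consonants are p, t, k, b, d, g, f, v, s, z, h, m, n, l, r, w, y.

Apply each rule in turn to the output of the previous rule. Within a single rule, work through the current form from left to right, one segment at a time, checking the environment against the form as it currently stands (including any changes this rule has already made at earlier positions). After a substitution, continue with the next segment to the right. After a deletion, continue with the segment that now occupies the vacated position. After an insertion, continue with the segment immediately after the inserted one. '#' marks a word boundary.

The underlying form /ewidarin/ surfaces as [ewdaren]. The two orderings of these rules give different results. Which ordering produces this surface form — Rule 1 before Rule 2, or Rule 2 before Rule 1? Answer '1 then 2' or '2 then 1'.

2 then 1

Order 1 then 2:
  1 Vowel Epenthesis: no change — [ewidarin]
  2 Syncope: [ewidarin] → [ewdarn]
  result: [ewdarn]
Order 2 then 1:
  2 Syncope: [ewidarin] → [ewdarn]
  1 Vowel Epenthesis: [ewdarn] → [ewdaren]
  result: [ewdaren]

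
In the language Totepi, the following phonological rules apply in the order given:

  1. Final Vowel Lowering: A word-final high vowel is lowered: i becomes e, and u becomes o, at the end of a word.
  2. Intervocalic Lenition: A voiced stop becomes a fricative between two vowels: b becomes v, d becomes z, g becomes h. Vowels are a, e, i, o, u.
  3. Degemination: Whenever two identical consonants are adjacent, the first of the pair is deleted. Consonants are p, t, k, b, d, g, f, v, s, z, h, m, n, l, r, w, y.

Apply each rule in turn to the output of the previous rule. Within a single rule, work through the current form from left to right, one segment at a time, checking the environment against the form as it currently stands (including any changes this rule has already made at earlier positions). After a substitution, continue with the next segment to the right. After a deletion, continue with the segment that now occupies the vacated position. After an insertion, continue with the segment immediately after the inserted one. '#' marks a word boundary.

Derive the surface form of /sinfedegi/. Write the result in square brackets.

[sinfezehe]

1 Final Vowel Lowering: [sinfedegi] → [sinfedege]
2 Intervocalic Lenition: [sinfedege] → [sinfezehe]
3 Degemination: no change — [sinfezehe]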